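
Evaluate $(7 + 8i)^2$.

(a + bi)^2 = a^2 - b^2 + 2abi
= 7^2 - 8^2 + 2*7*8i
= -15 + 112i


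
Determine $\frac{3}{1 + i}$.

Multiply numerator and denominator by conjugate (1 - i):
= (3)(1 - i) / (1^2 + 1^2)
= (3 - 3i) / 2
= 3/2 - (3/2)i


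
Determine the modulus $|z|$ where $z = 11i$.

|z| = sqrt(a^2 + b^2) = sqrt(0^2 + 11^2) = sqrt(121) = 11


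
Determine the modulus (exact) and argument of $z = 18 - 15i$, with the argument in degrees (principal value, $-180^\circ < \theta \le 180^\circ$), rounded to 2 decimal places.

|z| = sqrt(18^2 + (-15)^2) = sqrt(549)
arg(z) = arctan(b/a) = arctan(-15/18) (quadrant-adjusted) = -39.81°


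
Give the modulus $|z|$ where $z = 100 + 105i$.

|z| = sqrt(a^2 + b^2) = sqrt(100^2 + 105^2) = sqrt(21025) = 145


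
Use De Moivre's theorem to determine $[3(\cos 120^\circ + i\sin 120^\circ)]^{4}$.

By De Moivre: z^n = r^n(cos(nθ) + i sin(nθ))
= 3^4(cos(4*120°) + i sin(4*120°))
= 81(cos 120° + i sin 120°)
= -81/2 + (81*sqrt(3)/2)i


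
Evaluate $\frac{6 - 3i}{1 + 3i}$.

Multiply numerator and denominator by conjugate (1 - 3i):
= (6 - 3i)(1 - 3i) / (1^2 + 3^2)
= (-3 - 21i) / 10
= -3/10 - (21/10)i


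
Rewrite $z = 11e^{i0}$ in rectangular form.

a = r cos θ = 11 * 1 = 11
b = r sin θ = 11 * 0 = 0
z = 11


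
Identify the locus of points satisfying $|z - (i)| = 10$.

|z - z0| = r describes a circle centered at z0 with radius r
Here z0 = i and r = 10
Locus: Circle centered at (0, 1) with radius 10


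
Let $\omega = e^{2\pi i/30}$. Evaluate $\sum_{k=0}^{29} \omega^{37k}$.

Let ζ = ω^37 = e^(2πi·37/30). Since 30 ∤ 37, ζ ≠ 1.
Sum = Σ_{k=0}^{29} ζ^k = (ζ^30 - 1)/(ζ - 1) = (ω^{37·30} - 1)/(ζ - 1) = (1 - 1)/(ζ - 1) = 0


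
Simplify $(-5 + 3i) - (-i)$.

(-5 - 0) + (3 - (-1))i = -5 + 4i


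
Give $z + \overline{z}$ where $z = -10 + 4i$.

z + conjugate(z) = (a + bi) + (a - bi) = 2a
= 2 * (-10) = -20


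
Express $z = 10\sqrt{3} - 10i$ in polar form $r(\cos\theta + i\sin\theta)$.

r = |z| = sqrt(a^2 + b^2) = sqrt((10*sqrt(3))^2 + (-10)^2) = sqrt(300 + 100) = sqrt(400) = 20
θ = arctan(b/a) = arctan(-10/17.3205) (quadrant-adjusted) = 330°
z = 20(cos 330° + i sin 330°)


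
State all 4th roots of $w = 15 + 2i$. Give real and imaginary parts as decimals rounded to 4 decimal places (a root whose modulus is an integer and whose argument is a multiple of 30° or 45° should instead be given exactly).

|w| = sqrt(229) ≈ 15.132746, arg(w) ≈ 7.594643°
Root modulus = sqrt(229)^(1/4) ≈ 1.972329
Root arguments: θ_k = (arg(w) + 360°k)/4 for k = 0, 1, ..., 3
Compute each root as (root modulus)(cos θ_k + i sin θ_k) using full-precision intermediates, then round to 4 decimal places.
Roots: 1.9712 + 0.0653i, -0.0653 + 1.9712i, -1.9712 - 0.0653i, 0.0653 - 1.9712i


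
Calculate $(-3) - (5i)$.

(-3 - 0) + (0 - 5)i = -3 - 5i


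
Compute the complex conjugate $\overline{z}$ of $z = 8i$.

If z = a + bi, then conjugate(z) = a - bi
conjugate(8i) = -8i


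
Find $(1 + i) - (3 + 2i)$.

(1 - 3) + (1 - 2)i = -2 - i


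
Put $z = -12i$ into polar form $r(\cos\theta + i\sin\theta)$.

r = |z| = sqrt(a^2 + b^2) = sqrt((0)^2 + (-12)^2) = sqrt(0 + 144) = sqrt(144) = 12
a = 0 and b < 0, so z lies on the negative imaginary axis: θ = 270°
z = 12(cos 270° + i sin 270°)


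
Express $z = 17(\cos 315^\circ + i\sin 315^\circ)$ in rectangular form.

a = r cos θ = 17 * sqrt(2)/2 = 17*sqrt(2)/2
b = r sin θ = 17 * -sqrt(2)/2 = -17*sqrt(2)/2
z = 17*sqrt(2)/2 - (17*sqrt(2)/2)i


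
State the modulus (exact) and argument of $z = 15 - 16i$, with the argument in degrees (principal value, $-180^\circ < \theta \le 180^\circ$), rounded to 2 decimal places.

|z| = sqrt(15^2 + (-16)^2) = sqrt(481)
arg(z) = arctan(b/a) = arctan(-16/15) (quadrant-adjusted) = -46.85°


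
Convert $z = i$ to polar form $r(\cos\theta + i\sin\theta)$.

r = |z| = sqrt(a^2 + b^2) = sqrt((0)^2 + (1)^2) = sqrt(0 + 1) = sqrt(1) = 1
a = 0 and b > 0, so z lies on the positive imaginary axis: θ = 90°
z = 1(cos 90° + i sin 90°)


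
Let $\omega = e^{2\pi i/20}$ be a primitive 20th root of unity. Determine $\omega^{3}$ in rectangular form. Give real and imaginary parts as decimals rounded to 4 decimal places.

ω^3 = e^(2πi·3/20) = e^(i·3π/10)
= cos(3π/10) + i sin(3π/10)
= 0.5878 + 0.8090i


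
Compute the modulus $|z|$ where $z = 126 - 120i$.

|z| = sqrt(a^2 + b^2) = sqrt(126^2 + (-120)^2) = sqrt(30276) = 174


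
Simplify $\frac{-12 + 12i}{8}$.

Divisor is real, so divide each part by 8:
= -3/2 + (3/2)i


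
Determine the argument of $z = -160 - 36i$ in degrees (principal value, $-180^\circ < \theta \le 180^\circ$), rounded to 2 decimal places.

θ = arctan(b/a) = arctan(-36/-160) (quadrant-adjusted) = -167.32°


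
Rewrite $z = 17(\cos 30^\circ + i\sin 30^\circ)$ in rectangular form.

a = r cos θ = 17 * sqrt(3)/2 = 17*sqrt(3)/2
b = r sin θ = 17 * 1/2 = 17/2
z = 17*sqrt(3)/2 + (17/2)i


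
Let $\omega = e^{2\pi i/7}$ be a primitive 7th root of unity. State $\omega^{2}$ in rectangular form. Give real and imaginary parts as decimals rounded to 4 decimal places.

ω^2 = e^(2πi·2/7) = e^(i·4π/7)
= cos(4π/7) + i sin(4π/7)
= -0.2225 + 0.9749i


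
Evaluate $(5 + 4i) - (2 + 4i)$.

(5 - 2) + (4 - 4)i = 3


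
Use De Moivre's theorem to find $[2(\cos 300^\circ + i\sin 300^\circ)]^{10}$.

By De Moivre: z^n = r^n(cos(nθ) + i sin(nθ))
= 2^10(cos(10*300°) + i sin(10*300°))
= 1024(cos 120° + i sin 120°)
= -512 + 512*sqrt(3)i


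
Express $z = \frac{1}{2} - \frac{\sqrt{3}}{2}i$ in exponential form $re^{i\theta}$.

r = |z| = sqrt((1/2)^2 + (-sqrt(3)/2)^2) = sqrt(1/4 + 3/4) = sqrt(1) = 1
θ = arctan(b/a) = arctan(-0.866/0.5) (quadrant-adjusted) = -60° = -π/3
z = 1e^(-i*π/3)


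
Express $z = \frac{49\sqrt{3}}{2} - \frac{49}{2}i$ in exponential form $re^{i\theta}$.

r = |z| = sqrt((49*sqrt(3)/2)^2 + (-49/2)^2) = sqrt(7203/4 + 2401/4) = sqrt(2401) = 49
θ = arctan(b/a) = arctan(-24.5/42.4352) (quadrant-adjusted) = -30° = -π/6
z = 49e^(-i*π/6)


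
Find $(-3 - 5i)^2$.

(a + bi)^2 = a^2 - b^2 + 2abi
= (-3)^2 - (-5)^2 + 2*(-3)*(-5)i
= -16 + 30i


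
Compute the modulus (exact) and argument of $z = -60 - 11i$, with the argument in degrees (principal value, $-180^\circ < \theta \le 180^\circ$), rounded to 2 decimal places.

|z| = sqrt((-60)^2 + (-11)^2) = 61
arg(z) = arctan(b/a) = arctan(-11/-60) (quadrant-adjusted) = -169.61°


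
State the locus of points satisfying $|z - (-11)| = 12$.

|z - z0| = r describes a circle centered at z0 with radius r
Here z0 = -11 and r = 12
Locus: Circle centered at (-11, 0) with radius 12


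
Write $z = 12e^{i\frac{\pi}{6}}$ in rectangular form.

a = r cos θ = 12 * sqrt(3)/2 = 6*sqrt(3)
b = r sin θ = 12 * 1/2 = 6
z = 6*sqrt(3) + 6i


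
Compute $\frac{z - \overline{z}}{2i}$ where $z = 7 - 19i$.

z - conjugate(z) = 2bi
(z - conjugate(z))/(2i) = 2bi/(2i) = b = -19


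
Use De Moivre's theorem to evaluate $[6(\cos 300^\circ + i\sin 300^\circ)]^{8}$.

By De Moivre: z^n = r^n(cos(nθ) + i sin(nθ))
= 6^8(cos(8*300°) + i sin(8*300°))
= 1679616(cos 240° + i sin 240°)
= -839808 - 839808*sqrt(3)i


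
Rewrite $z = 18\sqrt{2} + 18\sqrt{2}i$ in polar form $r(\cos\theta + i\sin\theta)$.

r = |z| = sqrt(a^2 + b^2) = sqrt((18*sqrt(2))^2 + (18*sqrt(2))^2) = sqrt(648 + 648) = sqrt(1296) = 36
θ = arctan(b/a) = arctan(25.4558/25.4558) (quadrant-adjusted) = 45°
z = 36(cos 45° + i sin 45°)


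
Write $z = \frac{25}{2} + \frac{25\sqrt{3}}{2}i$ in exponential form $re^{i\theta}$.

r = |z| = sqrt((25/2)^2 + (25*sqrt(3)/2)^2) = sqrt(625/4 + 1875/4) = sqrt(625) = 25
θ = arctan(b/a) = arctan(21.6506/12.5) (quadrant-adjusted) = 60° = π/3
z = 25e^(i*π/3)


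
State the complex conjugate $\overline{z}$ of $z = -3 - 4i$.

If z = a + bi, then conjugate(z) = a - bi
conjugate(-3 - 4i) = -3 + 4i


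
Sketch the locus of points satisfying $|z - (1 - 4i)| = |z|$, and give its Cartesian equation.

|z - z1| = |z - z2| means z is equidistant from z1 and z2,
i.e. the perpendicular bisector of the segment from (1, -4) to (0, 0) (midpoint (1/2, -2)).
With z = x + yi, square both sides:
(x - 1)^2 + (y - (-4))^2 = (x - 0)^2 + (y - 0)^2
The x^2 and y^2 terms cancel: -2x + 8y = 0 - 17 = -17
Simplify: 2x - 8y = 17
Locus: Perpendicular bisector of the segment from (1, -4) to (0, 0): the line 2x - 8y = 17


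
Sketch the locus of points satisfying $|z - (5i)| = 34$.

|z - z0| = r describes a circle centered at z0 with radius r
Here z0 = 5i and r = 34
Locus: Circle centered at (0, 5) with radius 34


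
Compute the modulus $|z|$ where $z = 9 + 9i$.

|z| = sqrt(a^2 + b^2) = sqrt(9^2 + 9^2) = sqrt(162) = sqrt(162)


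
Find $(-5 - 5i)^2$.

(a + bi)^2 = a^2 - b^2 + 2abi
= (-5)^2 - (-5)^2 + 2*(-5)*(-5)i
= 50i


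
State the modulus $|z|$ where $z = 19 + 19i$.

|z| = sqrt(a^2 + b^2) = sqrt(19^2 + 19^2) = sqrt(722) = sqrt(722)


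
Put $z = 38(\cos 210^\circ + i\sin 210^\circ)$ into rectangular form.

a = r cos θ = 38 * -sqrt(3)/2 = -19*sqrt(3)
b = r sin θ = 38 * -1/2 = -19
z = -19*sqrt(3) - 19i


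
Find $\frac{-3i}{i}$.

Multiply numerator and denominator by conjugate (-i):
= (-3i)(-i) / (0^2 + 1^2)
= (-3) / 1
= -3


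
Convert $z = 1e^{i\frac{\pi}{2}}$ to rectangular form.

a = r cos θ = 1 * 0 = 0
b = r sin θ = 1 * 1 = 1
z = i


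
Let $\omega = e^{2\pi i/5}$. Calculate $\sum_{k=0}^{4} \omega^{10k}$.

Since 5 divides 10, ω^10 = (ω^5)^2 = 1^2 = 1, so every term is 1.
Sum = 5 · 1 = 5


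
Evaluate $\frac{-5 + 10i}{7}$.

Divisor is real, so divide each part by 7:
= -5/7 + (10/7)i


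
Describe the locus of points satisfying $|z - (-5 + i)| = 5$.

|z - z0| = r describes a circle centered at z0 with radius r
Here z0 = -5 + i and r = 5
Locus: Circle centered at (-5, 1) with radius 5


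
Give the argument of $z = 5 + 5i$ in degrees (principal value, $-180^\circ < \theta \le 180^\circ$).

θ = arctan(b/a) = arctan(5/5) (quadrant-adjusted) = 45°


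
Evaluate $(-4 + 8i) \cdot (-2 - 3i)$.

(a1*a2 - b1*b2) + (a1*b2 + b1*a2)i
= (8 - (-24)) + (12 + (-16))i
= 32 - 4i


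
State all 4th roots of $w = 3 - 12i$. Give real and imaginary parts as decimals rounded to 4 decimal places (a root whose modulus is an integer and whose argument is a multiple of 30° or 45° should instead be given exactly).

|w| = sqrt(153) ≈ 12.369317, arg(w) ≈ 284.036243°
Root modulus = sqrt(153)^(1/4) ≈ 1.875368
Root arguments: θ_k = (arg(w) + 360°k)/4 for k = 0, 1, ..., 3
Compute each root as (root modulus)(cos θ_k + i sin θ_k) using full-precision intermediates, then round to 4 decimal places.
Roots: 0.6103 + 1.7733i, -1.7733 + 0.6103i, -0.6103 - 1.7733i, 1.7733 - 0.6103i


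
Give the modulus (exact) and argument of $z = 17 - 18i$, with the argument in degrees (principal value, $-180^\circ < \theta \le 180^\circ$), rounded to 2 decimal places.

|z| = sqrt(17^2 + (-18)^2) = sqrt(613)
arg(z) = arctan(b/a) = arctan(-18/17) (quadrant-adjusted) = -46.64°


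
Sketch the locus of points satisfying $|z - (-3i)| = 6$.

|z - z0| = r describes a circle centered at z0 with radius r
Here z0 = -3i and r = 6
Locus: Circle centered at (0, -3) with radius 6


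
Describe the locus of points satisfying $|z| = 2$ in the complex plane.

|z| = 2 means sqrt(x^2 + y^2) = 2
This is a circle of radius 2 centered at the origin


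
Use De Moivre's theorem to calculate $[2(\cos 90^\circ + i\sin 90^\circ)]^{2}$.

By De Moivre: z^n = r^n(cos(nθ) + i sin(nθ))
= 2^2(cos(2*90°) + i sin(2*90°))
= 4(cos 180° + i sin 180°)
= -4


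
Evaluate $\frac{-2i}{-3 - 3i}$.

Multiply numerator and denominator by conjugate (-3 + 3i):
= (-2i)(-3 + 3i) / ((-3)^2 + (-3)^2)
= (6 + 6i) / 18
Divide through by 6: (1 + i) / 3
= 1/3 + (1/3)i


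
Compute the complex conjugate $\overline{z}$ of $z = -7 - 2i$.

If z = a + bi, then conjugate(z) = a - bi
conjugate(-7 - 2i) = -7 + 2i


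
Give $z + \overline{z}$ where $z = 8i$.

z + conjugate(z) = (a + bi) + (a - bi) = 2a
= 2 * 0 = 0


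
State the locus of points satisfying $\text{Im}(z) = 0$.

Im(z) = y where z = x + yi; the equation y = 0 is satisfied by all points with that y-coordinate
Locus: Horizontal line y = 0


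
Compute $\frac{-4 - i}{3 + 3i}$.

Multiply numerator and denominator by conjugate (3 - 3i):
= (-4 - i)(3 - 3i) / (3^2 + 3^2)
= (-15 + 9i) / 18
Divide through by 3: (-5 + 3i) / 6
= -5/6 + (1/2)i


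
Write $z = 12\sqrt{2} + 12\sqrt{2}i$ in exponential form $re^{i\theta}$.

r = |z| = sqrt((12*sqrt(2))^2 + (12*sqrt(2))^2) = sqrt(288 + 288) = sqrt(576) = 24
θ = arctan(b/a) = arctan(16.9706/16.9706) (quadrant-adjusted) = 45° = π/4
z = 24e^(i*π/4)


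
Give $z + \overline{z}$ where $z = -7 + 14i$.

z + conjugate(z) = (a + bi) + (a - bi) = 2a
= 2 * (-7) = -14


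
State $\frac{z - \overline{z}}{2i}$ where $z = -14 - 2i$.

z - conjugate(z) = 2bi
(z - conjugate(z))/(2i) = 2bi/(2i) = b = -2


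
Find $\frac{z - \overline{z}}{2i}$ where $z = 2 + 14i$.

z - conjugate(z) = 2bi
(z - conjugate(z))/(2i) = 2bi/(2i) = b = 14


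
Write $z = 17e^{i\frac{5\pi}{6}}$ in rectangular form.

a = r cos θ = 17 * -sqrt(3)/2 = -17*sqrt(3)/2
b = r sin θ = 17 * 1/2 = 17/2
z = -17*sqrt(3)/2 + (17/2)i


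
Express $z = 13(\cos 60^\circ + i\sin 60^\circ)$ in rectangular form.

a = r cos θ = 13 * 1/2 = 13/2
b = r sin θ = 13 * sqrt(3)/2 = 13*sqrt(3)/2
z = 13/2 + (13*sqrt(3)/2)i


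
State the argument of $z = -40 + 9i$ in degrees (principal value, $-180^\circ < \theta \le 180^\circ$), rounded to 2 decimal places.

θ = arctan(b/a) = arctan(9/-40) (quadrant-adjusted) = 167.32°


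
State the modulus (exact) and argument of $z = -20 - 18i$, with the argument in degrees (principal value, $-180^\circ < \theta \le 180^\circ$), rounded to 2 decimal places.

|z| = sqrt((-20)^2 + (-18)^2) = sqrt(724)
arg(z) = arctan(b/a) = arctan(-18/-20) (quadrant-adjusted) = -138.01°


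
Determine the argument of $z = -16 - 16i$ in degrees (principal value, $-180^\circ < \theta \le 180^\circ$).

θ = arctan(b/a) = arctan(-16/-16) (quadrant-adjusted) = -135°


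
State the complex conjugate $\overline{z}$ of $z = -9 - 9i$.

If z = a + bi, then conjugate(z) = a - bi
conjugate(-9 - 9i) = -9 + 9i


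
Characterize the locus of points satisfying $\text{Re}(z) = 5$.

Re(z) = x where z = x + yi; the equation x = 5 is satisfied by all points with that x-coordinate
Locus: Vertical line x = 5


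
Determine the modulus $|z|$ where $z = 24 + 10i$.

|z| = sqrt(a^2 + b^2) = sqrt(24^2 + 10^2) = sqrt(676) = 26


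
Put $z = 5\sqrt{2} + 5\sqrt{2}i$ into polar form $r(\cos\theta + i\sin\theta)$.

r = |z| = sqrt(a^2 + b^2) = sqrt((5*sqrt(2))^2 + (5*sqrt(2))^2) = sqrt(50 + 50) = sqrt(100) = 10
θ = arctan(b/a) = arctan(7.0711/7.0711) (quadrant-adjusted) = 45°
z = 10(cos 45° + i sin 45°)


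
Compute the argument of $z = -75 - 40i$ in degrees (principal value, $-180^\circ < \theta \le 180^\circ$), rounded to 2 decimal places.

θ = arctan(b/a) = arctan(-40/-75) (quadrant-adjusted) = -151.93°


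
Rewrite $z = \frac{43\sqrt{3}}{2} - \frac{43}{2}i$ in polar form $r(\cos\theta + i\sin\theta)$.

r = |z| = sqrt(a^2 + b^2) = sqrt((43*sqrt(3)/2)^2 + (-43/2)^2) = sqrt(5547/4 + 1849/4) = sqrt(1849) = 43
θ = arctan(b/a) = arctan(-21.5/37.2391) (quadrant-adjusted) = 330°
z = 43(cos 330° + i sin 330°)


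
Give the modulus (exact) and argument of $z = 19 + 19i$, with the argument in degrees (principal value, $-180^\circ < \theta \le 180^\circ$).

|z| = sqrt(19^2 + 19^2) = sqrt(722)
arg(z) = arctan(b/a) = arctan(19/19) (quadrant-adjusted) = 45°


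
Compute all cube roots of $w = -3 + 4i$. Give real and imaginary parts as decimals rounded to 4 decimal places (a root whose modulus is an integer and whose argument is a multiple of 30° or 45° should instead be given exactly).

|w| = 5, arg(w) ≈ 126.869898°
Root modulus = 5^(1/3) ≈ 1.709976
Root arguments: θ_k = (arg(w) + 360°k)/3 for k = 0, 1, ..., 2
Compute each root as (root modulus)(cos θ_k + i sin θ_k) using full-precision intermediates, then round to 4 decimal places.
Roots: 1.2650 + 1.1506i, -1.6289 + 0.5202i, 0.3640 - 1.6708i


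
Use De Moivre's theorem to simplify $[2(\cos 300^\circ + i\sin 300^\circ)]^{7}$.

By De Moivre: z^n = r^n(cos(nθ) + i sin(nθ))
= 2^7(cos(7*300°) + i sin(7*300°))
= 128(cos 300° + i sin 300°)
= 64 - 64*sqrt(3)i


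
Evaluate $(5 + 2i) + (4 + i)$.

(5 + 4) + (2 + 1)i = 9 + 3i


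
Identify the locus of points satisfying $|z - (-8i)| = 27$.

|z - z0| = r describes a circle centered at z0 with radius r
Here z0 = -8i and r = 27
Locus: Circle centered at (0, -8) with radius 27


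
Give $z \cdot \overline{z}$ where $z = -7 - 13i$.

z * conjugate(z) = |z|^2 = a^2 + b^2
= (-7)^2 + (-13)^2 = 218


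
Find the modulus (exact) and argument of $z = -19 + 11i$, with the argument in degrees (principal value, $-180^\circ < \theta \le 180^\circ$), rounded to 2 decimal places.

|z| = sqrt((-19)^2 + 11^2) = sqrt(482)
arg(z) = arctan(b/a) = arctan(11/-19) (quadrant-adjusted) = 149.93°


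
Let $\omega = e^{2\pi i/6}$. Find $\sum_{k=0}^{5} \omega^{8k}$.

Let ζ = ω^8 = e^(2πi·8/6). Since 6 ∤ 8, ζ ≠ 1.
Sum = Σ_{k=0}^{5} ζ^k = (ζ^6 - 1)/(ζ - 1) = (ω^{8·6} - 1)/(ζ - 1) = (1 - 1)/(ζ - 1) = 0


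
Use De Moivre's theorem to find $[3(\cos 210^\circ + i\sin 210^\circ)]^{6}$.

By De Moivre: z^n = r^n(cos(nθ) + i sin(nθ))
= 3^6(cos(6*210°) + i sin(6*210°))
= 729(cos 180° + i sin 180°)
= -729


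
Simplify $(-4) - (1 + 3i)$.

(-4 - 1) + (0 - 3)i = -5 - 3i


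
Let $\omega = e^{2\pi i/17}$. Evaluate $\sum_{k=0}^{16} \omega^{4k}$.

Let ζ = ω^4 = e^(2πi·4/17). Since 17 ∤ 4, ζ ≠ 1.
Sum = Σ_{k=0}^{16} ζ^k = (ζ^17 - 1)/(ζ - 1) = (ω^{4·17} - 1)/(ζ - 1) = (1 - 1)/(ζ - 1) = 0


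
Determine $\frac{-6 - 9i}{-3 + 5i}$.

Multiply numerator and denominator by conjugate (-3 - 5i):
= (-6 - 9i)(-3 - 5i) / ((-3)^2 + 5^2)
= (-27 + 57i) / 34
= -27/34 + (57/34)i


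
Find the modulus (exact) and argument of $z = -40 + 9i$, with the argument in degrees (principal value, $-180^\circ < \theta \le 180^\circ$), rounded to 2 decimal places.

|z| = sqrt((-40)^2 + 9^2) = 41
arg(z) = arctan(b/a) = arctan(9/-40) (quadrant-adjusted) = 167.32°


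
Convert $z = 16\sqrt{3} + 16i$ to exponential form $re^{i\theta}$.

r = |z| = sqrt((16*sqrt(3))^2 + (16)^2) = sqrt(768 + 256) = sqrt(1024) = 32
θ = arctan(b/a) = arctan(16/27.7128) (quadrant-adjusted) = 30° = π/6
z = 32e^(i*π/6)


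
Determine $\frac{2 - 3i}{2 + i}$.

Multiply numerator and denominator by conjugate (2 - i):
= (2 - 3i)(2 - i) / (2^2 + 1^2)
= (1 - 8i) / 5
= 1/5 - (8/5)i


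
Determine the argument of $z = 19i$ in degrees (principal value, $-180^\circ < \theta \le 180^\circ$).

a = 0 and b > 0, so z lies on the positive imaginary axis: θ = 90°


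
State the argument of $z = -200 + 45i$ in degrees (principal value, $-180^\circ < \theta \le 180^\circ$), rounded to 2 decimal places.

θ = arctan(b/a) = arctan(45/-200) (quadrant-adjusted) = 167.32°


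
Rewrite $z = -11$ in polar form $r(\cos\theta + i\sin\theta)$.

r = |z| = sqrt(a^2 + b^2) = sqrt((-11)^2 + (0)^2) = sqrt(121 + 0) = sqrt(121) = 11
b = 0 and a < 0, so z lies on the negative real axis: θ = 180°
z = 11(cos 180° + i sin 180°)


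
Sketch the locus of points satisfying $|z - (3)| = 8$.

|z - z0| = r describes a circle centered at z0 with radius r
Here z0 = 3 and r = 8
Locus: Circle centered at (3, 0) with radius 8


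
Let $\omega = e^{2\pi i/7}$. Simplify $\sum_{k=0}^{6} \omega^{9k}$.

Let ζ = ω^9 = e^(2πi·9/7). Since 7 ∤ 9, ζ ≠ 1.
Sum = Σ_{k=0}^{6} ζ^k = (ζ^7 - 1)/(ζ - 1) = (ω^{9·7} - 1)/(ζ - 1) = (1 - 1)/(ζ - 1) = 0


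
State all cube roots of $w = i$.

|w| = 1, arg(w) = 90°
Root modulus = 1^(1/3) = 1
Root arguments: θ_k = (90° + 360°k)/3 for k = 0, 1, ..., 2
Roots: sqrt(3)/2 + (1/2)i, -sqrt(3)/2 + (1/2)i, -i


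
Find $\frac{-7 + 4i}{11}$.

Divisor is real, so divide each part by 11:
= -7/11 + (4/11)i


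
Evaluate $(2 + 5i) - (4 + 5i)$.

(2 - 4) + (5 - 5)i = -2


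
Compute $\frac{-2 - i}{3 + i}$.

Multiply numerator and denominator by conjugate (3 - i):
= (-2 - i)(3 - i) / (3^2 + 1^2)
= (-7 - i) / 10
= -7/10 - (1/10)i


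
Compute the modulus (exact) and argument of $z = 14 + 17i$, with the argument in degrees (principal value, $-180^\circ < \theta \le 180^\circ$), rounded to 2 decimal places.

|z| = sqrt(14^2 + 17^2) = sqrt(485)
arg(z) = arctan(b/a) = arctan(17/14) (quadrant-adjusted) = 50.53°


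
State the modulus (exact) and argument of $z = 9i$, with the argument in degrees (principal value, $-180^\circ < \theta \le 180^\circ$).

|z| = sqrt(0^2 + 9^2) = 9
a = 0 and b > 0, so z lies on the positive imaginary axis: arg(z) = 90°


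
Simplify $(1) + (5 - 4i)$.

(1 + 5) + (0 + (-4))i = 6 - 4i


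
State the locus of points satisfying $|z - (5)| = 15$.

|z - z0| = r describes a circle centered at z0 with radius r
Here z0 = 5 and r = 15
Locus: Circle centered at (5, 0) with radius 15


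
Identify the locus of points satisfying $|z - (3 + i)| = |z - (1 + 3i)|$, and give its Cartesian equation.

|z - z1| = |z - z2| means z is equidistant from z1 and z2,
i.e. the perpendicular bisector of the segment from (3, 1) to (1, 3) (midpoint (2, 2)).
With z = x + yi, square both sides:
(x - 3)^2 + (y - 1)^2 = (x - 1)^2 + (y - 3)^2
The x^2 and y^2 terms cancel: -4x + 4y = 10 - 10 = 0
Simplify: x - y = 0
Locus: Perpendicular bisector of the segment from (3, 1) to (1, 3): the line x - y = 0


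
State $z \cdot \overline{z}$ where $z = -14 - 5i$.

z * conjugate(z) = |z|^2 = a^2 + b^2
= (-14)^2 + (-5)^2 = 221


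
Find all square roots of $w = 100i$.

|w| = 100, arg(w) = 90°
Root modulus = 100^(1/2) = 10
Root arguments: θ_k = (90° + 360°k)/2 for k = 0, 1, ..., 1
Roots: 5*sqrt(2) + 5*sqrt(2)i, -5*sqrt(2) - 5*sqrt(2)i


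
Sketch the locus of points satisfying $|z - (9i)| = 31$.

|z - z0| = r describes a circle centered at z0 with radius r
Here z0 = 9i and r = 31
Locus: Circle centered at (0, 9) with radius 31


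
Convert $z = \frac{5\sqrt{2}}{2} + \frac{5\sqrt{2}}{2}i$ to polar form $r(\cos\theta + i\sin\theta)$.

r = |z| = sqrt(a^2 + b^2) = sqrt((5*sqrt(2)/2)^2 + (5*sqrt(2)/2)^2) = sqrt(25/2 + 25/2) = sqrt(25) = 5
θ = arctan(b/a) = arctan(3.5355/3.5355) (quadrant-adjusted) = 45°
z = 5(cos 45° + i sin 45°)


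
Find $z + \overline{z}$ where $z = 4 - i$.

z + conjugate(z) = (a + bi) + (a - bi) = 2a
= 2 * 4 = 8


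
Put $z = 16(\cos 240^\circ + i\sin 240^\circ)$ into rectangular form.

a = r cos θ = 16 * -1/2 = -8
b = r sin θ = 16 * -sqrt(3)/2 = -8*sqrt(3)
z = -8 - 8*sqrt(3)i


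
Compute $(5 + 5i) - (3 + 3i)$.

(5 - 3) + (5 - 3)i = 2 + 2i


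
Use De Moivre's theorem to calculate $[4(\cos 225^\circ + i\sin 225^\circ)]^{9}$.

By De Moivre: z^n = r^n(cos(nθ) + i sin(nθ))
= 4^9(cos(9*225°) + i sin(9*225°))
= 262144(cos 225° + i sin 225°)
= -131072*sqrt(2) - 131072*sqrt(2)i


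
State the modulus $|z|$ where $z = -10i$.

|z| = sqrt(a^2 + b^2) = sqrt(0^2 + (-10)^2) = sqrt(100) = 10


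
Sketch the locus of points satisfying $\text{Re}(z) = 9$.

Re(z) = x where z = x + yi; the equation x = 9 is satisfied by all points with that x-coordinate
Locus: Vertical line x = 9


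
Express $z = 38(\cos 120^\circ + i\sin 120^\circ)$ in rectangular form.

a = r cos θ = 38 * -1/2 = -19
b = r sin θ = 38 * sqrt(3)/2 = 19*sqrt(3)
z = -19 + 19*sqrt(3)i


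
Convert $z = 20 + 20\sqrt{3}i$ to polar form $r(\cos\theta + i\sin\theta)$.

r = |z| = sqrt(a^2 + b^2) = sqrt((20)^2 + (20*sqrt(3))^2) = sqrt(400 + 1200) = sqrt(1600) = 40
θ = arctan(b/a) = arctan(34.641/20) (quadrant-adjusted) = 60°
z = 40(cos 60° + i sin 60°)


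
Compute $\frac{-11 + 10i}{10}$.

Divisor is real, so divide each part by 10:
= -11/10 + i


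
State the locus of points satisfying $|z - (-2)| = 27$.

|z - z0| = r describes a circle centered at z0 with radius r
Here z0 = -2 and r = 27
Locus: Circle centered at (-2, 0) with radius 27


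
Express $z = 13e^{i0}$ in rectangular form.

a = r cos θ = 13 * 1 = 13
b = r sin θ = 13 * 0 = 0
z = 13


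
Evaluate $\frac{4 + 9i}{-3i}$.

Multiply numerator and denominator by conjugate (3i):
= (4 + 9i)(3i) / (0^2 + (-3)^2)
= (-27 + 12i) / 9
Divide through by 3: (-9 + 4i) / 3
= -3 + (4/3)i


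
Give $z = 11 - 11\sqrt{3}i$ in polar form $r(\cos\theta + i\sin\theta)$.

r = |z| = sqrt(a^2 + b^2) = sqrt((11)^2 + (-11*sqrt(3))^2) = sqrt(121 + 363) = sqrt(484) = 22
θ = arctan(b/a) = arctan(-19.0526/11) (quadrant-adjusted) = 300°
z = 22(cos 300° + i sin 300°)


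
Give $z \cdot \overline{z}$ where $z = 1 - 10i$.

z * conjugate(z) = |z|^2 = a^2 + b^2
= 1^2 + (-10)^2 = 101


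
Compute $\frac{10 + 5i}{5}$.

Divisor is real, so divide each part by 5:
= 2 + i


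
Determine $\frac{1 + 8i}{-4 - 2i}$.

Multiply numerator and denominator by conjugate (-4 + 2i):
= (1 + 8i)(-4 + 2i) / ((-4)^2 + (-2)^2)
= (-20 - 30i) / 20
Divide through by 10: (-2 - 3i) / 2
= -1 - (3/2)i


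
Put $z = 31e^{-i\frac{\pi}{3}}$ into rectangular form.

a = r cos θ = 31 * 1/2 = 31/2
b = r sin θ = 31 * -sqrt(3)/2 = -31*sqrt(3)/2
z = 31/2 - (31*sqrt(3)/2)i


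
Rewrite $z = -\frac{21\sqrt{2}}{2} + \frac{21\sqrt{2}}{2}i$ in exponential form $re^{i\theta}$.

r = |z| = sqrt((-21*sqrt(2)/2)^2 + (21*sqrt(2)/2)^2) = sqrt(441/2 + 441/2) = sqrt(441) = 21
θ = arctan(b/a) = arctan(14.8492/-14.8492) (quadrant-adjusted) = 135° = 3π/4
z = 21e^(i*3π/4)


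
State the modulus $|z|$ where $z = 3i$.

|z| = sqrt(a^2 + b^2) = sqrt(0^2 + 3^2) = sqrt(9) = 3


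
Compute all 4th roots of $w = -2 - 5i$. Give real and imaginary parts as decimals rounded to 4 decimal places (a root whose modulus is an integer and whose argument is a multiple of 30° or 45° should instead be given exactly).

|w| = sqrt(29) ≈ 5.385165, arg(w) ≈ 248.198591°
Root modulus = sqrt(29)^(1/4) ≈ 1.523350
Root arguments: θ_k = (arg(w) + 360°k)/4 for k = 0, 1, ..., 3
Compute each root as (root modulus)(cos θ_k + i sin θ_k) using full-precision intermediates, then round to 4 decimal places.
Roots: 0.7140 + 1.3457i, -1.3457 + 0.7140i, -0.7140 - 1.3457i, 1.3457 - 0.7140i


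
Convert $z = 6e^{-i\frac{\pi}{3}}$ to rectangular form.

a = r cos θ = 6 * 1/2 = 3
b = r sin θ = 6 * -sqrt(3)/2 = -3*sqrt(3)
z = 3 - 3*sqrt(3)i


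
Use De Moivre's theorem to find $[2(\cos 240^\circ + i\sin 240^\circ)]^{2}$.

By De Moivre: z^n = r^n(cos(nθ) + i sin(nθ))
= 2^2(cos(2*240°) + i sin(2*240°))
= 4(cos 120° + i sin 120°)
= -2 + 2*sqrt(3)i


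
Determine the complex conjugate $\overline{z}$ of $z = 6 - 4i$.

If z = a + bi, then conjugate(z) = a - bi
conjugate(6 - 4i) = 6 + 4i


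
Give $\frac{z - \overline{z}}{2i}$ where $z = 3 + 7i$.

z - conjugate(z) = 2bi
(z - conjugate(z))/(2i) = 2bi/(2i) = b = 7


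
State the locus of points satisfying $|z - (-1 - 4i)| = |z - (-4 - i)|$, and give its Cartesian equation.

|z - z1| = |z - z2| means z is equidistant from z1 and z2,
i.e. the perpendicular bisector of the segment from (-1, -4) to (-4, -1) (midpoint (-5/2, -5/2)).
With z = x + yi, square both sides:
(x - (-1))^2 + (y - (-4))^2 = (x - (-4))^2 + (y - (-1))^2
The x^2 and y^2 terms cancel: -6x + 6y = 17 - 17 = 0
Simplify: x - y = 0
Locus: Perpendicular bisector of the segment from (-1, -4) to (-4, -1): the line x - y = 0


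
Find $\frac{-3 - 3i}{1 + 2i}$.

Multiply numerator and denominator by conjugate (1 - 2i):
= (-3 - 3i)(1 - 2i) / (1^2 + 2^2)
= (-9 + 3i) / 5
= -9/5 + (3/5)i


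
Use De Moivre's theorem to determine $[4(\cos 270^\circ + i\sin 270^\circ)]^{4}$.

By De Moivre: z^n = r^n(cos(nθ) + i sin(nθ))
= 4^4(cos(4*270°) + i sin(4*270°))
= 256(cos 0° + i sin 0°)
= 256


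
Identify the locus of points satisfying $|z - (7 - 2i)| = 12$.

|z - z0| = r describes a circle centered at z0 with radius r
Here z0 = 7 - 2i and r = 12
Locus: Circle centered at (7, -2) with radius 12


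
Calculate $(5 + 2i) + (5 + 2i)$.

(5 + 5) + (2 + 2)i = 10 + 4i


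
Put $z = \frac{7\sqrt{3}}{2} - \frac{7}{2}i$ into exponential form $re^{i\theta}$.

r = |z| = sqrt((7*sqrt(3)/2)^2 + (-7/2)^2) = sqrt(147/4 + 49/4) = sqrt(49) = 7
θ = arctan(b/a) = arctan(-3.5/6.0622) (quadrant-adjusted) = -30° = -π/6
z = 7e^(-i*π/6)


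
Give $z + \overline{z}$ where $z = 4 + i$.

z + conjugate(z) = (a + bi) + (a - bi) = 2a
= 2 * 4 = 8


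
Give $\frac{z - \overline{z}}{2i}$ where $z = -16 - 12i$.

z - conjugate(z) = 2bi
(z - conjugate(z))/(2i) = 2bi/(2i) = b = -12


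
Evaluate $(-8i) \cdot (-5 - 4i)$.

(a1*a2 - b1*b2) + (a1*b2 + b1*a2)i
= (0 - 32) + (0 + 40)i
= -32 + 40i


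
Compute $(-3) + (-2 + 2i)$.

(-3 + (-2)) + (0 + 2)i = -5 + 2i


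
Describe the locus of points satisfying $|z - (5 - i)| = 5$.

|z - z0| = r describes a circle centered at z0 with radius r
Here z0 = 5 - i and r = 5
Locus: Circle centered at (5, -1) with radius 5


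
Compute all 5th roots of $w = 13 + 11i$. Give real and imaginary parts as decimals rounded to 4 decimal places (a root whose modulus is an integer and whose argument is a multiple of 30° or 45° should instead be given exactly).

|w| = sqrt(290) ≈ 17.029386, arg(w) ≈ 40.236358°
Root modulus = sqrt(290)^(1/5) ≈ 1.762949
Root arguments: θ_k = (arg(w) + 360°k)/5 for k = 0, 1, ..., 4
Compute each root as (root modulus)(cos θ_k + i sin θ_k) using full-precision intermediates, then round to 4 decimal places.
Roots: 1.7456 + 0.2468i, 0.3047 + 1.7364i, -1.5573 + 0.8264i, -1.2671 - 1.2257i, 0.7741 - 1.5839i


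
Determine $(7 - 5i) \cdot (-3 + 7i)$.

(a1*a2 - b1*b2) + (a1*b2 + b1*a2)i
= (-21 - (-35)) + (49 + 15)i
= 14 + 64i


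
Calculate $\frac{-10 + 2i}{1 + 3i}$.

Multiply numerator and denominator by conjugate (1 - 3i):
= (-10 + 2i)(1 - 3i) / (1^2 + 3^2)
= (-4 + 32i) / 10
Divide through by 2: (-2 + 16i) / 5
= -2/5 + (16/5)i


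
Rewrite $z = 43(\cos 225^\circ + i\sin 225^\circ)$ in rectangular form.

a = r cos θ = 43 * -sqrt(2)/2 = -43*sqrt(2)/2
b = r sin θ = 43 * -sqrt(2)/2 = -43*sqrt(2)/2
z = -43*sqrt(2)/2 - (43*sqrt(2)/2)i


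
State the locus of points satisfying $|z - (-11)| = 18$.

|z - z0| = r describes a circle centered at z0 with radius r
Here z0 = -11 and r = 18
Locus: Circle centered at (-11, 0) with radius 18


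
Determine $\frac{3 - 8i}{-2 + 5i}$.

Multiply numerator and denominator by conjugate (-2 - 5i):
= (3 - 8i)(-2 - 5i) / ((-2)^2 + 5^2)
= (-46 + i) / 29
= -46/29 + (1/29)i


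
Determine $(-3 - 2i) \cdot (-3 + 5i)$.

(a1*a2 - b1*b2) + (a1*b2 + b1*a2)i
= (9 - (-10)) + (-15 + 6)i
= 19 - 9i


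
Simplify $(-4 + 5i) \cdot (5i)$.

(a1*a2 - b1*b2) + (a1*b2 + b1*a2)i
= (0 - 25) + (-20 + 0)i
= -25 - 20i


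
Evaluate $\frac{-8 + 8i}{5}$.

Divisor is real, so divide each part by 5:
= -8/5 + (8/5)i


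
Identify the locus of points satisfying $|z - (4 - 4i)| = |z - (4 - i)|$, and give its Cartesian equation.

|z - z1| = |z - z2| means z is equidistant from z1 and z2,
i.e. the perpendicular bisector of the segment from (4, -4) to (4, -1) (midpoint (4, -5/2)).
With z = x + yi, square both sides:
(x - 4)^2 + (y - (-4))^2 = (x - 4)^2 + (y - (-1))^2
The x^2 and y^2 terms cancel: 0x + 6y = 17 - 32 = -15
Simplify: y = -5/2
Locus: Perpendicular bisector of the segment from (4, -4) to (4, -1): the line y = -5/2


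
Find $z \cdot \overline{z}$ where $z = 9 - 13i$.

z * conjugate(z) = |z|^2 = a^2 + b^2
= 9^2 + (-13)^2 = 250


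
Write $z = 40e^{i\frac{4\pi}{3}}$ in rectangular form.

a = r cos θ = 40 * -1/2 = -20
b = r sin θ = 40 * -sqrt(3)/2 = -20*sqrt(3)
z = -20 - 20*sqrt(3)i


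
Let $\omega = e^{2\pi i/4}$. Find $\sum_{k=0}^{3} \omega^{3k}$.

Let ζ = ω^3 = e^(2πi·3/4). Since 4 ∤ 3, ζ ≠ 1.
Sum = Σ_{k=0}^{3} ζ^k = (ζ^4 - 1)/(ζ - 1) = (ω^{3·4} - 1)/(ζ - 1) = (1 - 1)/(ζ - 1) = 0


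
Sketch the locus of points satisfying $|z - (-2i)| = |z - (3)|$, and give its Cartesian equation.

|z - z1| = |z - z2| means z is equidistant from z1 and z2,
i.e. the perpendicular bisector of the segment from (0, -2) to (3, 0) (midpoint (3/2, -1)).
With z = x + yi, square both sides:
(x - 0)^2 + (y - (-2))^2 = (x - 3)^2 + (y - 0)^2
The x^2 and y^2 terms cancel: 6x + 4y = 9 - 4 = 5
Simplify: 6x + 4y = 5
Locus: Perpendicular bisector of the segment from (0, -2) to (3, 0): the line 6x + 4y = 5


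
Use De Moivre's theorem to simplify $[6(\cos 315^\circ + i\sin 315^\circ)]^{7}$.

By De Moivre: z^n = r^n(cos(nθ) + i sin(nθ))
= 6^7(cos(7*315°) + i sin(7*315°))
= 279936(cos 45° + i sin 45°)
= 139968*sqrt(2) + 139968*sqrt(2)i


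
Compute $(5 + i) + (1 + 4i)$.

(5 + 1) + (1 + 4)i = 6 + 5i


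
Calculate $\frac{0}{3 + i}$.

Multiply numerator and denominator by conjugate (3 - i):
= (0)(3 - i) / (3^2 + 1^2)
= (0) / 10
= 0


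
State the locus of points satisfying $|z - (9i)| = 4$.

|z - z0| = r describes a circle centered at z0 with radius r
Here z0 = 9i and r = 4
Locus: Circle centered at (0, 9) with radius 4


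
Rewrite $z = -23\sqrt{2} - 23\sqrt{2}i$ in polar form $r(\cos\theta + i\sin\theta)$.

r = |z| = sqrt(a^2 + b^2) = sqrt((-23*sqrt(2))^2 + (-23*sqrt(2))^2) = sqrt(1058 + 1058) = sqrt(2116) = 46
θ = arctan(b/a) = arctan(-32.5269/-32.5269) (quadrant-adjusted) = 225°
z = 46(cos 225° + i sin 225°)


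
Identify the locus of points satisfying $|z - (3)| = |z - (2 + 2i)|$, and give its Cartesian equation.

|z - z1| = |z - z2| means z is equidistant from z1 and z2,
i.e. the perpendicular bisector of the segment from (3, 0) to (2, 2) (midpoint (5/2, 1)).
With z = x + yi, square both sides:
(x - 3)^2 + (y - 0)^2 = (x - 2)^2 + (y - 2)^2
The x^2 and y^2 terms cancel: -2x + 4y = 8 - 9 = -1
Simplify: 2x - 4y = 1
Locus: Perpendicular bisector of the segment from (3, 0) to (2, 2): the line 2x - 4y = 1


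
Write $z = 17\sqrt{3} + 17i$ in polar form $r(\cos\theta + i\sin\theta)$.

r = |z| = sqrt(a^2 + b^2) = sqrt((17*sqrt(3))^2 + (17)^2) = sqrt(867 + 289) = sqrt(1156) = 34
θ = arctan(b/a) = arctan(17/29.4449) (quadrant-adjusted) = 30°
z = 34(cos 30° + i sin 30°)


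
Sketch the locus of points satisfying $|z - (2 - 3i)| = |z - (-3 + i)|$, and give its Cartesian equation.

|z - z1| = |z - z2| means z is equidistant from z1 and z2,
i.e. the perpendicular bisector of the segment from (2, -3) to (-3, 1) (midpoint (-1/2, -1)).
With z = x + yi, square both sides:
(x - 2)^2 + (y - (-3))^2 = (x - (-3))^2 + (y - 1)^2
The x^2 and y^2 terms cancel: -10x + 8y = 10 - 13 = -3
Simplify: 10x - 8y = 3
Locus: Perpendicular bisector of the segment from (2, -3) to (-3, 1): the line 10x - 8y = 3


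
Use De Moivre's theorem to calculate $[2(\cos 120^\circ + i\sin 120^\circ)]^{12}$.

By De Moivre: z^n = r^n(cos(nθ) + i sin(nθ))
= 2^12(cos(12*120°) + i sin(12*120°))
= 4096(cos 0° + i sin 0°)
= 4096


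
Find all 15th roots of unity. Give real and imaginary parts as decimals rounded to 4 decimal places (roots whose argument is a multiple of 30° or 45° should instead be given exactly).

ω_k = e^(2πik/15) = cos(2πk/15) + i sin(2πk/15) for k = 0, 1, ..., 14
Roots: 1, 0.9135 + 0.4067i, 0.6691 + 0.7431i, 0.3090 + 0.9511i, -0.1045 + 0.9945i, -1/2 + (sqrt(3)/2)i, -0.8090 + 0.5878i, -0.9781 + 0.2079i, -0.9781 - 0.2079i, -0.8090 - 0.5878i, -1/2 - (sqrt(3)/2)i, -0.1045 - 0.9945i, 0.3090 - 0.9511i, 0.6691 - 0.7431i, 0.9135 - 0.4067i


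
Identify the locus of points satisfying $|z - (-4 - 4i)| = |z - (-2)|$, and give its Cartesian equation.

|z - z1| = |z - z2| means z is equidistant from z1 and z2,
i.e. the perpendicular bisector of the segment from (-4, -4) to (-2, 0) (midpoint (-3, -2)).
With z = x + yi, square both sides:
(x - (-4))^2 + (y - (-4))^2 = (x - (-2))^2 + (y - 0)^2
The x^2 and y^2 terms cancel: 4x + 8y = 4 - 32 = -28
Simplify: x + 2y = -7
Locus: Perpendicular bisector of the segment from (-4, -4) to (-2, 0): the line x + 2y = -7


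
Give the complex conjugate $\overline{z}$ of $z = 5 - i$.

If z = a + bi, then conjugate(z) = a - bi
conjugate(5 - i) = 5 + i


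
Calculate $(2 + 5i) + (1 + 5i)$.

(2 + 1) + (5 + 5)i = 3 + 10i


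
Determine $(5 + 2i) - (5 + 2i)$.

(5 - 5) + (2 - 2)i = 0


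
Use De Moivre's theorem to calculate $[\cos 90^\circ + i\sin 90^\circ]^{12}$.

By De Moivre: z^n = r^n(cos(nθ) + i sin(nθ))
= 1^12(cos(12*90°) + i sin(12*90°))
= 1(cos 0° + i sin 0°)
= 1


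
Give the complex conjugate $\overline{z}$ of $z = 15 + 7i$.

If z = a + bi, then conjugate(z) = a - bi
conjugate(15 + 7i) = 15 - 7i


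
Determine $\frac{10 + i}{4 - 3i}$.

Multiply numerator and denominator by conjugate (4 + 3i):
= (10 + i)(4 + 3i) / (4^2 + (-3)^2)
= (37 + 34i) / 25
= 37/25 + (34/25)i


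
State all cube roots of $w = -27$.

|w| = 27, arg(w) = 180°
Root modulus = 27^(1/3) = 3
Root arguments: θ_k = (180° + 360°k)/3 for k = 0, 1, ..., 2
Roots: 3/2 + (3*sqrt(3)/2)i, -3, 3/2 - (3*sqrt(3)/2)i


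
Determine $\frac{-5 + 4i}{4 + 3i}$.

Multiply numerator and denominator by conjugate (4 - 3i):
= (-5 + 4i)(4 - 3i) / (4^2 + 3^2)
= (-8 + 31i) / 25
= -8/25 + (31/25)i


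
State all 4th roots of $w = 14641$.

|w| = 14641, arg(w) = 0°
Root modulus = 14641^(1/4) = 11
Root arguments: θ_k = (0° + 360°k)/4 for k = 0, 1, ..., 3
Roots: 11, 11i, -11, -11i


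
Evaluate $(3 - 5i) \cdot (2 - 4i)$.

(a1*a2 - b1*b2) + (a1*b2 + b1*a2)i
= (6 - 20) + (-12 + (-10))i
= -14 - 22i


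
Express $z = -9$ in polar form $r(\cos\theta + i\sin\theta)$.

r = |z| = sqrt(a^2 + b^2) = sqrt((-9)^2 + (0)^2) = sqrt(81 + 0) = sqrt(81) = 9
b = 0 and a < 0, so z lies on the negative real axis: θ = 180°
z = 9(cos 180° + i sin 180°)


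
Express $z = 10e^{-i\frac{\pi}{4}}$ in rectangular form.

a = r cos θ = 10 * sqrt(2)/2 = 5*sqrt(2)
b = r sin θ = 10 * -sqrt(2)/2 = -5*sqrt(2)
z = 5*sqrt(2) - 5*sqrt(2)i


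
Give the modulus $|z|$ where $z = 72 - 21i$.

|z| = sqrt(a^2 + b^2) = sqrt(72^2 + (-21)^2) = sqrt(5625) = 75


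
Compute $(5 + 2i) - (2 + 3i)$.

(5 - 2) + (2 - 3)i = 3 - i


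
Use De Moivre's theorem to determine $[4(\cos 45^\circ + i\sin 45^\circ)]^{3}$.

By De Moivre: z^n = r^n(cos(nθ) + i sin(nθ))
= 4^3(cos(3*45°) + i sin(3*45°))
= 64(cos 135° + i sin 135°)
= -32*sqrt(2) + 32*sqrt(2)i


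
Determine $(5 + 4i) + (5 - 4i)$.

(5 + 5) + (4 + (-4))i = 10


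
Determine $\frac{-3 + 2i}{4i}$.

Multiply numerator and denominator by conjugate (-4i):
= (-3 + 2i)(-4i) / (0^2 + 4^2)
= (8 + 12i) / 16
Divide through by 4: (2 + 3i) / 4
= 1/2 + (3/4)i


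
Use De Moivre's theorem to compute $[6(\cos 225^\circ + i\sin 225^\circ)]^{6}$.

By De Moivre: z^n = r^n(cos(nθ) + i sin(nθ))
= 6^6(cos(6*225°) + i sin(6*225°))
= 46656(cos 270° + i sin 270°)
= -46656i


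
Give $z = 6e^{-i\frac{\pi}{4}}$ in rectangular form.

a = r cos θ = 6 * sqrt(2)/2 = 3*sqrt(2)
b = r sin θ = 6 * -sqrt(2)/2 = -3*sqrt(2)
z = 3*sqrt(2) - 3*sqrt(2)i


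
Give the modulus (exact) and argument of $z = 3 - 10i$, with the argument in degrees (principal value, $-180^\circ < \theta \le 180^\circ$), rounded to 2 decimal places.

|z| = sqrt(3^2 + (-10)^2) = sqrt(109)
arg(z) = arctan(b/a) = arctan(-10/3) (quadrant-adjusted) = -73.30°
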